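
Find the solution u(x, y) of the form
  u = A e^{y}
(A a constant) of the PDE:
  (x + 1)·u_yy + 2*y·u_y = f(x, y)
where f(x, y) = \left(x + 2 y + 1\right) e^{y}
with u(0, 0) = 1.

Substitute the ansatz u = A e^{y} into the left-hand side.
Derivatives of the ansatz:
  u_yy = A e^{y}
  u_y = A e^{y}
Term by term:
  (x + 1)·u_yy = A x e^{y} + A e^{y}
  2*y·u_y = 2 A y e^{y}
So the left-hand side equals
  A x e^{y} + 2 A y e^{y} + A e^{y}
This must equal f(x, y) identically; expanded, f = x e^{y} + 2 y e^{y} + e^{y}.
Matching coefficients of the independent functions:
  [x e^{y}, e^{y}]:  A = 1
  [y e^{y}]:  2 A = 2
Solving: A = 1.
Check against the point condition:
  u(0, 0) = 1  ⟹  A = 1  ✓
Hence u(x, y) = e^{y}.

Answer: u(x, y) = e^{y}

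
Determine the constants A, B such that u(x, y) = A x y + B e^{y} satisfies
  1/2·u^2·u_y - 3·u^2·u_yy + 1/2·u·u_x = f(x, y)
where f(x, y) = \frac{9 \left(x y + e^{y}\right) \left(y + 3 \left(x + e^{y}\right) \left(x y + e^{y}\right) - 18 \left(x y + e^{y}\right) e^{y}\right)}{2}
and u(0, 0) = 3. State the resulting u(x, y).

Substitute the ansatz u = A x y + B e^{y} into the left-hand side.
Derivatives of the ansatz:
  u_y = A x + B e^{y}
  u_yy = B e^{y}
  u_x = A y
Term by term:
  1/2·u^2·u_y = \frac{A^{3} x^{3} y^{2}}{2} + \frac{A^{2} B x^{2} y^{2} e^{y}}{2} + A^{2} B x^{2} y e^{y} + A B^{2} x y e^{2 y} + \frac{A B^{2} x e^{2 y}}{2} + \frac{B^{3} e^{3 y}}{2}
  -3·u^2·u_yy = - 3 A^{2} B x^{2} y^{2} e^{y} - 6 A B^{2} x y e^{2 y} - 3 B^{3} e^{3 y}
  1/2·u·u_x = \frac{A^{2} x y^{2}}{2} + \frac{A B y e^{y}}{2}
So the left-hand side equals
  \frac{A^{3} x^{3} y^{2}}{2} - \frac{5 A^{2} B x^{2} y^{2} e^{y}}{2} + A^{2} B x^{2} y e^{y} + \frac{A^{2} x y^{2}}{2} - 5 A B^{2} x y e^{2 y} + \frac{A B^{2} x e^{2 y}}{2} + \frac{A B y e^{y}}{2} - \frac{5 B^{3} e^{3 y}}{2}
This must equal f(x, y) identically; expanded, f = \frac{27 x^{3} y^{2}}{2} - \frac{135 x^{2} y^{2} e^{y}}{2} + 27 x^{2} y e^{y} + \frac{9 x y^{2}}{2} - 135 x y e^{2 y} + \frac{27 x e^{2 y}}{2} + \frac{9 y e^{y}}{2} - \frac{135 e^{3 y}}{2}.
Matching coefficients of the independent functions:
  [x y^{2}]:  \frac{A^{2}}{2} = \frac{9}{2}
  [x e^{2 y}]:  \frac{A B^{2}}{2} = \frac{27}{2}
  [x^{3} y^{2}]:  \frac{A^{3}}{2} = \frac{27}{2}
  [y e^{y}]:  \frac{A B}{2} = \frac{9}{2}
  [x y e^{2 y}]:  - 5 A B^{2} = -135
  [x^{2} y e^{y}]:  A^{2} B = 27
  [x^{2} y^{2} e^{y}]:  - \frac{5 A^{2} B}{2} = - \frac{135}{2}
  [e^{3 y}]:  - \frac{5 B^{3}}{2} = - \frac{135}{2}
Solving: A = 3, B = 3.
Check against the point condition:
  u(0, 0) = 3  ⟹  B = 3  ✓
Hence u(x, y) = 3 x y + 3 e^{y}.

Answer: u(x, y) = 3 x y + 3 e^{y}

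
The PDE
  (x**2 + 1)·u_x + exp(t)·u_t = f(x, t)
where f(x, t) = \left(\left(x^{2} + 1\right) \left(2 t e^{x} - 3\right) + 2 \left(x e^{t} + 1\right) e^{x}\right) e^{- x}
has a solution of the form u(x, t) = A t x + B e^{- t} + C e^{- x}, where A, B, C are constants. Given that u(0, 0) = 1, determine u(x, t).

Answer: u(x, t) = 2 t x + 3 e^{- x} - 2 e^{- t}

Derivation:
Substitute the ansatz u = A t x + B e^{- t} + C e^{- x} into the left-hand side.
Derivatives of the ansatz:
  u_x = A t - C e^{- x}
  u_t = A x - B e^{- t}
Term by term:
  (x**2 + 1)·u_x = A t x^{2} + A t - C x^{2} e^{- x} - C e^{- x}
  exp(t)·u_t = A x e^{t} - B
So the left-hand side equals
  A t x^{2} + A t + A x e^{t} - B - C x^{2} e^{- x} - C e^{- x}
This must equal f(x, t) identically; expanded, f = 2 t x^{2} + 2 t - 3 x^{2} e^{- x} + 2 x e^{t} + 2 - 3 e^{- x}.
Matching coefficients of the independent functions:
  [constant term]:  - B = 2
  [t, t x^{2}, x e^{t}]:  A = 2
  [x^{2} e^{- x}, e^{- x}]:  - C = -3
Solving: A = 2, B = -2, C = 3.
Check against the point condition:
  u(0, 0) = 1  ⟹  B + C = 1  ✓
Hence u(x, t) = 2 t x + 3 e^{- x} - 2 e^{- t}.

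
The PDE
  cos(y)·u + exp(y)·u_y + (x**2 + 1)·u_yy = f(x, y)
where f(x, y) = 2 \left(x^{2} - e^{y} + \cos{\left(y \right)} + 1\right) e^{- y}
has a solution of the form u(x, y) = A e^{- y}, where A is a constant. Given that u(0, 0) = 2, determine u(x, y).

Substitute the ansatz u = A e^{- y} into the left-hand side.
Derivatives of the ansatz:
  u_y = - A e^{- y}
  u_yy = A e^{- y}
Term by term:
  cos(y)·u = A e^{- y} \cos{\left(y \right)}
  exp(y)·u_y = - A
  (x**2 + 1)·u_yy = A x^{2} e^{- y} + A e^{- y}
So the left-hand side equals
  A x^{2} e^{- y} - A + A e^{- y} \cos{\left(y \right)} + A e^{- y}
This must equal f(x, y) identically; expanded, f = 2 x^{2} e^{- y} - 2 + 2 e^{- y} \cos{\left(y \right)} + 2 e^{- y}.
Matching coefficients of the independent functions:
  [constant term]:  - A = -2
  [x^{2} e^{- y}, e^{- y} \cos{\left(y \right)}, e^{- y}]:  A = 2
Solving: A = 2.
Check against the point condition:
  u(0, 0) = 2  ⟹  A = 2  ✓
Hence u(x, y) = 2 e^{- y}.

Answer: u(x, y) = 2 e^{- y}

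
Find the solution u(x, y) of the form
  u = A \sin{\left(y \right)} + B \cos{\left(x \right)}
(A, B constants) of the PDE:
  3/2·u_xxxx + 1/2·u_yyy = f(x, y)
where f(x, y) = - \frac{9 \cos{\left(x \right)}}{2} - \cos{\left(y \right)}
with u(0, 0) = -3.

Substitute the ansatz u = A \sin{\left(y \right)} + B \cos{\left(x \right)} into the left-hand side.
Derivatives of the ansatz:
  u_xxxx = B \cos{\left(x \right)}
  u_yyy = - A \cos{\left(y \right)}
Term by term:
  3/2·u_xxxx = \frac{3 B \cos{\left(x \right)}}{2}
  1/2·u_yyy = - \frac{A \cos{\left(y \right)}}{2}
So the left-hand side equals
  - \frac{A \cos{\left(y \right)}}{2} + \frac{3 B \cos{\left(x \right)}}{2}
This must equal f(x, y) = - \frac{9 \cos{\left(x \right)}}{2} - \cos{\left(y \right)} identically.
Matching coefficients of the independent functions:
  [\cos{\left(x \right)}]:  \frac{3 B}{2} = - \frac{9}{2}
  [\cos{\left(y \right)}]:  - \frac{A}{2} = -1
Solving: A = 2, B = -3.
Check against the point condition:
  u(0, 0) = -3  ⟹  B = -3  ✓
Hence u(x, y) = 2 \sin{\left(y \right)} - 3 \cos{\left(x \right)}.

Answer: u(x, y) = 2 \sin{\left(y \right)} - 3 \cos{\left(x \right)}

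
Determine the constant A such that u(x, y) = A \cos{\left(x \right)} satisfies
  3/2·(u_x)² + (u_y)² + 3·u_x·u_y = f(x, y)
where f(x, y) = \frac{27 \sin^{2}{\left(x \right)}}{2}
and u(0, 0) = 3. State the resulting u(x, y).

Substitute the ansatz u = A \cos{\left(x \right)} into the left-hand side.
Derivatives of the ansatz:
  u_x = - A \sin{\left(x \right)}
  u_y = 0
Term by term:
  3/2·(u_x)² = \frac{3 A^{2} \sin^{2}{\left(x \right)}}{2}
  (u_y)² = 0
  3·u_x·u_y = 0
So the left-hand side equals
  \frac{3 A^{2} \sin^{2}{\left(x \right)}}{2}
This must equal f(x, y) = \frac{27 \sin^{2}{\left(x \right)}}{2} identically.
Matching coefficients of the independent functions:
  [\sin^{2}{\left(x \right)}]:  \frac{3 A^{2}}{2} = \frac{27}{2}
These equations allow (A) = (-3) or (3).
Impose the point condition(s):
  u(0, 0) = 3  ⟹  A = 3
Only A = 3 satisfies everything.
Hence u(x, y) = 3 \cos{\left(x \right)}.

Answer: u(x, y) = 3 \cos{\left(x \right)}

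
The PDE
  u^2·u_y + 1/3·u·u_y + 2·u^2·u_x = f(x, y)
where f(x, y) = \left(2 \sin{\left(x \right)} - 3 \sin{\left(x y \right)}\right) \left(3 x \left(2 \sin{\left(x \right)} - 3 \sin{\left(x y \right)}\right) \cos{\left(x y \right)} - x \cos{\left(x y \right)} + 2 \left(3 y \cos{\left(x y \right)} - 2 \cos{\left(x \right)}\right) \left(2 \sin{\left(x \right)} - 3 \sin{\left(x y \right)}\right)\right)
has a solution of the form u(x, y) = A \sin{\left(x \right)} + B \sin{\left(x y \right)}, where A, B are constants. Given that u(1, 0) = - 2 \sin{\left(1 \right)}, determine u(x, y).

Substitute the ansatz u = A \sin{\left(x \right)} + B \sin{\left(x y \right)} into the left-hand side.
Derivatives of the ansatz:
  u_y = B x \cos{\left(x y \right)}
  u_x = A \cos{\left(x \right)} + B y \cos{\left(x y \right)}
Term by term:
  u^2·u_y = A^{2} B x \sin^{2}{\left(x \right)} \cos{\left(x y \right)} + 2 A B^{2} x \sin{\left(x \right)} \sin{\left(x y \right)} \cos{\left(x y \right)} + B^{3} x \sin^{2}{\left(x y \right)} \cos{\left(x y \right)}
  1/3·u·u_y = \frac{A B x \sin{\left(x \right)} \cos{\left(x y \right)}}{3} + \frac{B^{2} x \sin{\left(x y \right)} \cos{\left(x y \right)}}{3}
  2·u^2·u_x = 2 A^{3} \sin^{2}{\left(x \right)} \cos{\left(x \right)} + 2 A^{2} B y \sin^{2}{\left(x \right)} \cos{\left(x y \right)} + 4 A^{2} B \sin{\left(x \right)} \sin{\left(x y \right)} \cos{\left(x \right)} + 4 A B^{2} y \sin{\left(x \right)} \sin{\left(x y \right)} \cos{\left(x y \right)} + 2 A B^{2} \sin^{2}{\left(x y \right)} \cos{\left(x \right)} + 2 B^{3} y \sin^{2}{\left(x y \right)} \cos{\left(x y \right)}
So the left-hand side equals
  2 A^{3} \sin^{2}{\left(x \right)} \cos{\left(x \right)} + A^{2} B x \sin^{2}{\left(x \right)} \cos{\left(x y \right)} + 2 A^{2} B y \sin^{2}{\left(x \right)} \cos{\left(x y \right)} + 4 A^{2} B \sin{\left(x \right)} \sin{\left(x y \right)} \cos{\left(x \right)} + 2 A B^{2} x \sin{\left(x \right)} \sin{\left(x y \right)} \cos{\left(x y \right)} + 4 A B^{2} y \sin{\left(x \right)} \sin{\left(x y \right)} \cos{\left(x y \right)} + 2 A B^{2} \sin^{2}{\left(x y \right)} \cos{\left(x \right)} + \frac{A B x \sin{\left(x \right)} \cos{\left(x y \right)}}{3} + B^{3} x \sin^{2}{\left(x y \right)} \cos{\left(x y \right)} + 2 B^{3} y \sin^{2}{\left(x y \right)} \cos{\left(x y \right)} + \frac{B^{2} x \sin{\left(x y \right)} \cos{\left(x y \right)}}{3}
This must equal f(x, y) identically; expanded, f = 12 x \sin^{2}{\left(x \right)} \cos{\left(x y \right)} - 36 x \sin{\left(x \right)} \sin{\left(x y \right)} \cos{\left(x y \right)} - 2 x \sin{\left(x \right)} \cos{\left(x y \right)} + 27 x \sin^{2}{\left(x y \right)} \cos{\left(x y \right)} + 3 x \sin{\left(x y \right)} \cos{\left(x y \right)} + 24 y \sin^{2}{\left(x \right)} \cos{\left(x y \right)} - 72 y \sin{\left(x \right)} \sin{\left(x y \right)} \cos{\left(x y \right)} + 54 y \sin^{2}{\left(x y \right)} \cos{\left(x y \right)} - 16 \sin^{2}{\left(x \right)} \cos{\left(x \right)} + 48 \sin{\left(x \right)} \sin{\left(x y \right)} \cos{\left(x \right)} - 36 \sin^{2}{\left(x y \right)} \cos{\left(x \right)}.
Matching coefficients of the independent functions:
  [\sin^{2}{\left(x \right)} \cos{\left(x \right)}]:  2 A^{3} = -16
  [\sin^{2}{\left(x y \right)} \cos{\left(x \right)}, x \sin{\left(x \right)} \sin{\left(x y \right)} \cos{\left(x y \right)}]:  2 A B^{2} = -36
  [x \sin{\left(x \right)} \cos{\left(x y \right)}]:  \frac{A B}{3} = -2
  [x \sin^{2}{\left(x \right)} \cos{\left(x y \right)}]:  A^{2} B = 12
  [x \sin{\left(x y \right)} \cos{\left(x y \right)}]:  \frac{B^{2}}{3} = 3
  [x \sin^{2}{\left(x y \right)} \cos{\left(x y \right)}]:  B^{3} = 27
  [y \sin^{2}{\left(x \right)} \cos{\left(x y \right)}]:  2 A^{2} B = 24
  [y \sin^{2}{\left(x y \right)} \cos{\left(x y \right)}]:  2 B^{3} = 54
  [\sin{\left(x \right)} \sin{\left(x y \right)} \cos{\left(x \right)}]:  4 A^{2} B = 48
  [y \sin{\left(x \right)} \sin{\left(x y \right)} \cos{\left(x y \right)}]:  4 A B^{2} = -72
Solving: A = -2, B = 3.
Check against the point condition:
  u(1, 0) = - 2 \sin{\left(1 \right)}  ⟹  A \sin{\left(1 \right)} = - 2 \sin{\left(1 \right)}  ✓
Hence u(x, y) = - 2 \sin{\left(x \right)} + 3 \sin{\left(x y \right)}.

Answer: u(x, y) = - 2 \sin{\left(x \right)} + 3 \sin{\left(x y \right)}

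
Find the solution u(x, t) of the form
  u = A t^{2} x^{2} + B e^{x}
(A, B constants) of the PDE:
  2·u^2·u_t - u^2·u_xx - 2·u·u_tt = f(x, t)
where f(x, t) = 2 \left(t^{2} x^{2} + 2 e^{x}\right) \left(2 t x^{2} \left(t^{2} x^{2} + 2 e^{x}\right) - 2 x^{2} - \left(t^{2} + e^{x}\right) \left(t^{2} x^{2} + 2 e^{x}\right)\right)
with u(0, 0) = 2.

Answer: u(x, t) = t^{2} x^{2} + 2 e^{x}

Derivation:
Substitute the ansatz u = A t^{2} x^{2} + B e^{x} into the left-hand side.
Derivatives of the ansatz:
  u_t = 2 A t x^{2}
  u_xx = 2 A t^{2} + B e^{x}
  u_tt = 2 A x^{2}
Term by term:
  2·u^2·u_t = 4 A^{3} t^{5} x^{6} + 8 A^{2} B t^{3} x^{4} e^{x} + 4 A B^{2} t x^{2} e^{2 x}
  -u^2·u_xx = - 2 A^{3} t^{6} x^{4} - A^{2} B t^{4} x^{4} e^{x} - 4 A^{2} B t^{4} x^{2} e^{x} - 2 A B^{2} t^{2} x^{2} e^{2 x} - 2 A B^{2} t^{2} e^{2 x} - B^{3} e^{3 x}
  -2·u·u_tt = - 4 A^{2} t^{2} x^{4} - 4 A B x^{2} e^{x}
So the left-hand side equals
  - 2 A^{3} t^{6} x^{4} + 4 A^{3} t^{5} x^{6} - A^{2} B t^{4} x^{4} e^{x} - 4 A^{2} B t^{4} x^{2} e^{x} + 8 A^{2} B t^{3} x^{4} e^{x} - 4 A^{2} t^{2} x^{4} - 2 A B^{2} t^{2} x^{2} e^{2 x} - 2 A B^{2} t^{2} e^{2 x} + 4 A B^{2} t x^{2} e^{2 x} - 4 A B x^{2} e^{x} - B^{3} e^{3 x}
This must equal f(x, t) identically; expanded, f = - 2 t^{6} x^{4} + 4 t^{5} x^{6} - 2 t^{4} x^{4} e^{x} - 8 t^{4} x^{2} e^{x} + 16 t^{3} x^{4} e^{x} - 4 t^{2} x^{4} - 8 t^{2} x^{2} e^{2 x} - 8 t^{2} e^{2 x} + 16 t x^{2} e^{2 x} - 8 x^{2} e^{x} - 8 e^{3 x}.
Matching coefficients of the independent functions:
  [t^{2} x^{4}]:  - 4 A^{2} = -4
  [t^{2} e^{2 x}, t^{2} x^{2} e^{2 x}]:  - 2 A B^{2} = -8
  [t^{5} x^{6}]:  4 A^{3} = 4
  [t^{6} x^{4}]:  - 2 A^{3} = -2
  [x^{2} e^{x}]:  - 4 A B = -8
  [t x^{2} e^{2 x}]:  4 A B^{2} = 16
  [t^{3} x^{4} e^{x}]:  8 A^{2} B = 16
  [t^{4} x^{2} e^{x}]:  - 4 A^{2} B = -8
  [t^{4} x^{4} e^{x}]:  - A^{2} B = -2
  [e^{3 x}]:  - B^{3} = -8
Solving: A = 1, B = 2.
Check against the point condition:
  u(0, 0) = 2  ⟹  B = 2  ✓
Hence u(x, t) = t^{2} x^{2} + 2 e^{x}.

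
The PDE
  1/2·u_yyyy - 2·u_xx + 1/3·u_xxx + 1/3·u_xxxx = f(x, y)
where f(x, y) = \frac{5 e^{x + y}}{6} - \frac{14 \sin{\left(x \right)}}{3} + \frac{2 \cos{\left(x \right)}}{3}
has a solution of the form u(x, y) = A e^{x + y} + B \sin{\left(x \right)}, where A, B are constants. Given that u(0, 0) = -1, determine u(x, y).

Substitute the ansatz u = A e^{x + y} + B \sin{\left(x \right)} into the left-hand side.
Derivatives of the ansatz:
  u_yyyy = A e^{x} e^{y}
  u_xx = A e^{x} e^{y} - B \sin{\left(x \right)}
  u_xxx = A e^{x} e^{y} - B \cos{\left(x \right)}
  u_xxxx = A e^{x} e^{y} + B \sin{\left(x \right)}
Term by term:
  1/2·u_yyyy = \frac{A e^{x} e^{y}}{2}
  -2·u_xx = - 2 A e^{x} e^{y} + 2 B \sin{\left(x \right)}
  1/3·u_xxx = \frac{A e^{x} e^{y}}{3} - \frac{B \cos{\left(x \right)}}{3}
  1/3·u_xxxx = \frac{A e^{x} e^{y}}{3} + \frac{B \sin{\left(x \right)}}{3}
So the left-hand side equals
  - \frac{5 A e^{x} e^{y}}{6} + \frac{7 B \sin{\left(x \right)}}{3} - \frac{B \cos{\left(x \right)}}{3}
This must equal f(x, y) identically; expanded, f = \frac{5 e^{x} e^{y}}{6} - \frac{14 \sin{\left(x \right)}}{3} + \frac{2 \cos{\left(x \right)}}{3}.
Matching coefficients of the independent functions:
  [e^{x} e^{y}]:  - \frac{5 A}{6} = \frac{5}{6}
  [\sin{\left(x \right)}]:  \frac{7 B}{3} = - \frac{14}{3}
  [\cos{\left(x \right)}]:  - \frac{B}{3} = \frac{2}{3}
Solving: A = -1, B = -2.
Check against the point condition:
  u(0, 0) = -1  ⟹  A = -1  ✓
Hence u(x, y) = - e^{x + y} - 2 \sin{\left(x \right)}.

Answer: u(x, y) = - e^{x + y} - 2 \sin{\left(x \right)}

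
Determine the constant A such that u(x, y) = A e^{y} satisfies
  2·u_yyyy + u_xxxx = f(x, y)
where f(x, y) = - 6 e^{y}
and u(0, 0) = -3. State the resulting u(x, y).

Substitute the ansatz u = A e^{y} into the left-hand side.
Derivatives of the ansatz:
  u_yyyy = A e^{y}
  u_xxxx = 0
Term by term:
  2·u_yyyy = 2 A e^{y}
  u_xxxx = 0
So the left-hand side equals
  2 A e^{y}
This must equal f(x, y) = - 6 e^{y} identically.
Matching coefficients of the independent functions:
  [e^{y}]:  2 A = -6
Solving: A = -3.
Check against the point condition:
  u(0, 0) = -3  ⟹  A = -3  ✓
Hence u(x, y) = - 3 e^{y}.

Answer: u(x, y) = - 3 e^{y}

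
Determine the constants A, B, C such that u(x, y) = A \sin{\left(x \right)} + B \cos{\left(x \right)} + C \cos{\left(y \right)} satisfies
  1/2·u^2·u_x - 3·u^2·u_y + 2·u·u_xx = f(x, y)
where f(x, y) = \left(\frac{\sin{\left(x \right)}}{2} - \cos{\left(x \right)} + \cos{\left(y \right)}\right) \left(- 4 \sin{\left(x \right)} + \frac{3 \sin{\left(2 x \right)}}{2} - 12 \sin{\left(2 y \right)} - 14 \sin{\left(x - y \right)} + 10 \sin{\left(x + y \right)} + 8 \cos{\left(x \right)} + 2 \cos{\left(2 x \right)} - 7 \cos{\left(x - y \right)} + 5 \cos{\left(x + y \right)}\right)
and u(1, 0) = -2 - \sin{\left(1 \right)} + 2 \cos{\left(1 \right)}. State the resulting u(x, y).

Answer: u(x, y) = - \sin{\left(x \right)} + 2 \cos{\left(x \right)} - 2 \cos{\left(y \right)}

Derivation:
Substitute the ansatz u = A \sin{\left(x \right)} + B \cos{\left(x \right)} + C \cos{\left(y \right)} into the left-hand side.
Derivatives of the ansatz:
  u_x = A \cos{\left(x \right)} - B \sin{\left(x \right)}
  u_y = - C \sin{\left(y \right)}
  u_xx = - A \sin{\left(x \right)} - B \cos{\left(x \right)}
Term by term:
  1/2·u^2·u_x = \frac{A^{3} \sin^{2}{\left(x \right)} \cos{\left(x \right)}}{2} - \frac{A^{2} B \sin^{3}{\left(x \right)}}{2} + A^{2} B \sin{\left(x \right)} \cos^{2}{\left(x \right)} + A^{2} C \sin{\left(x \right)} \cos{\left(x \right)} \cos{\left(y \right)} - A B^{2} \sin^{2}{\left(x \right)} \cos{\left(x \right)} + \frac{A B^{2} \cos^{3}{\left(x \right)}}{2} - A B C \sin^{2}{\left(x \right)} \cos{\left(y \right)} + A B C \cos^{2}{\left(x \right)} \cos{\left(y \right)} + \frac{A C^{2} \cos{\left(x \right)} \cos^{2}{\left(y \right)}}{2} - \frac{B^{3} \sin{\left(x \right)} \cos^{2}{\left(x \right)}}{2} - B^{2} C \sin{\left(x \right)} \cos{\left(x \right)} \cos{\left(y \right)} - \frac{B C^{2} \sin{\left(x \right)} \cos^{2}{\left(y \right)}}{2}
  -3·u^2·u_y = 3 A^{2} C \sin^{2}{\left(x \right)} \sin{\left(y \right)} + 6 A B C \sin{\left(x \right)} \sin{\left(y \right)} \cos{\left(x \right)} + 6 A C^{2} \sin{\left(x \right)} \sin{\left(y \right)} \cos{\left(y \right)} + 3 B^{2} C \sin{\left(y \right)} \cos^{2}{\left(x \right)} + 6 B C^{2} \sin{\left(y \right)} \cos{\left(x \right)} \cos{\left(y \right)} + 3 C^{3} \sin{\left(y \right)} \cos^{2}{\left(y \right)}
  2·u·u_xx = - 2 A^{2} \sin^{2}{\left(x \right)} - 4 A B \sin{\left(x \right)} \cos{\left(x \right)} - 2 A C \sin{\left(x \right)} \cos{\left(y \right)} - 2 B^{2} \cos^{2}{\left(x \right)} - 2 B C \cos{\left(x \right)} \cos{\left(y \right)}
So the left-hand side equals
  \frac{A^{3} \sin^{2}{\left(x \right)} \cos{\left(x \right)}}{2} - \frac{A^{2} B \sin^{3}{\left(x \right)}}{2} + A^{2} B \sin{\left(x \right)} \cos^{2}{\left(x \right)} + 3 A^{2} C \sin^{2}{\left(x \right)} \sin{\left(y \right)} + A^{2} C \sin{\left(x \right)} \cos{\left(x \right)} \cos{\left(y \right)} - 2 A^{2} \sin^{2}{\left(x \right)} - A B^{2} \sin^{2}{\left(x \right)} \cos{\left(x \right)} + \frac{A B^{2} \cos^{3}{\left(x \right)}}{2} - A B C \sin^{2}{\left(x \right)} \cos{\left(y \right)} + 6 A B C \sin{\left(x \right)} \sin{\left(y \right)} \cos{\left(x \right)} + A B C \cos^{2}{\left(x \right)} \cos{\left(y \right)} - 4 A B \sin{\left(x \right)} \cos{\left(x \right)} + 6 A C^{2} \sin{\left(x \right)} \sin{\left(y \right)} \cos{\left(y \right)} + \frac{A C^{2} \cos{\left(x \right)} \cos^{2}{\left(y \right)}}{2} - 2 A C \sin{\left(x \right)} \cos{\left(y \right)} - \frac{B^{3} \sin{\left(x \right)} \cos^{2}{\left(x \right)}}{2} - B^{2} C \sin{\left(x \right)} \cos{\left(x \right)} \cos{\left(y \right)} + 3 B^{2} C \sin{\left(y \right)} \cos^{2}{\left(x \right)} - 2 B^{2} \cos^{2}{\left(x \right)} - \frac{B C^{2} \sin{\left(x \right)} \cos^{2}{\left(y \right)}}{2} + 6 B C^{2} \sin{\left(y \right)} \cos{\left(x \right)} \cos{\left(y \right)} - 2 B C \cos{\left(x \right)} \cos{\left(y \right)} + 3 C^{3} \sin{\left(y \right)} \cos^{2}{\left(y \right)}
This must equal f(x, y) identically; expanded, f = - \sin^{3}{\left(x \right)} - 6 \sin^{2}{\left(x \right)} \sin{\left(y \right)} + \frac{7 \sin^{2}{\left(x \right)} \cos{\left(x \right)}}{2} - 4 \sin^{2}{\left(x \right)} \cos{\left(y \right)} - 2 \sin^{2}{\left(x \right)} + 24 \sin{\left(x \right)} \sin{\left(y \right)} \cos{\left(x \right)} - 24 \sin{\left(x \right)} \sin{\left(y \right)} \cos{\left(y \right)} - 2 \sin{\left(x \right)} \cos^{2}{\left(x \right)} + 6 \sin{\left(x \right)} \cos{\left(x \right)} \cos{\left(y \right)} + 8 \sin{\left(x \right)} \cos{\left(x \right)} - 4 \sin{\left(x \right)} \cos^{2}{\left(y \right)} - 4 \sin{\left(x \right)} \cos{\left(y \right)} - 24 \sin{\left(y \right)} \cos^{2}{\left(x \right)} + 48 \sin{\left(y \right)} \cos{\left(x \right)} \cos{\left(y \right)} - 24 \sin{\left(y \right)} \cos^{2}{\left(y \right)} - 2 \cos^{3}{\left(x \right)} + 4 \cos^{2}{\left(x \right)} \cos{\left(y \right)} - 8 \cos^{2}{\left(x \right)} - 2 \cos{\left(x \right)} \cos^{2}{\left(y \right)} + 8 \cos{\left(x \right)} \cos{\left(y \right)}.
Matching coefficients of the independent functions:
(each divided by its leading coefficient; functions giving the same equation are listed together)
  [\sin{\left(x \right)} \cos{\left(x \right)}]:  A B + 2 = 0
  [\sin{\left(x \right)} \cos^{2}{\left(x \right)}]:  A^{2} B - \frac{B^{3}}{2} + 2 = 0
  [\sin{\left(x \right)} \cos{\left(y \right)}]:  A C - 2 = 0
  [\sin{\left(x \right)} \cos^{2}{\left(y \right)}, \sin{\left(y \right)} \cos{\left(x \right)} \cos{\left(y \right)}]:  B C^{2} - 8 = 0
  [\sin^{2}{\left(x \right)} \sin{\left(y \right)}]:  A^{2} C + 2 = 0
  [\sin^{2}{\left(x \right)} \cos{\left(x \right)}]:  A^{3} - 2 A B^{2} - 7 = 0
  [\sin^{2}{\left(x \right)} \cos{\left(y \right)}, \cos^{2}{\left(x \right)} \cos{\left(y \right)}, \sin{\left(x \right)} \sin{\left(y \right)} \cos{\left(x \right)}]:  A B C - 4 = 0
  [\sin{\left(y \right)} \cos^{2}{\left(x \right)}]:  B^{2} C + 8 = 0
  [\sin{\left(y \right)} \cos^{2}{\left(y \right)}]:  C^{3} + 8 = 0
  [\cos{\left(x \right)} \cos{\left(y \right)}]:  B C + 4 = 0
  [\cos{\left(x \right)} \cos^{2}{\left(y \right)}, \sin{\left(x \right)} \sin{\left(y \right)} \cos{\left(y \right)}]:  A C^{2} + 4 = 0
  [\sin{\left(x \right)} \cos{\left(x \right)} \cos{\left(y \right)}]:  A^{2} C - B^{2} C - 6 = 0
  [\sin^{2}{\left(x \right)}]:  A^{2} - 1 = 0
  [\sin^{3}{\left(x \right)}]:  A^{2} B - 2 = 0
  [\cos^{2}{\left(x \right)}]:  B^{2} - 4 = 0
  [\cos^{3}{\left(x \right)}]:  A B^{2} + 4 = 0
Solving: A = -1, B = 2, C = -2.
Check against the point condition:
  u(1, 0) = -2 - \sin{\left(1 \right)} + 2 \cos{\left(1 \right)}  ⟹  A \sin{\left(1 \right)} + B \cos{\left(1 \right)} + C = -2 - \sin{\left(1 \right)} + 2 \cos{\left(1 \right)}  ✓
Hence u(x, y) = - \sin{\left(x \right)} + 2 \cos{\left(x \right)} - 2 \cos{\left(y \right)}.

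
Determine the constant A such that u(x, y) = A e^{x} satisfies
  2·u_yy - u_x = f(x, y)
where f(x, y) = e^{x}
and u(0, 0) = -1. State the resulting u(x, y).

Substitute the ansatz u = A e^{x} into the left-hand side.
Derivatives of the ansatz:
  u_yy = 0
  u_x = A e^{x}
Term by term:
  2·u_yy = 0
  -u_x = - A e^{x}
So the left-hand side equals
  - A e^{x}
This must equal f(x, y) = e^{x} identically.
Matching coefficients of the independent functions:
  [e^{x}]:  - A = 1
Solving: A = -1.
Check against the point condition:
  u(0, 0) = -1  ⟹  A = -1  ✓
Hence u(x, y) = - e^{x}.

Answer: u(x, y) = - e^{x}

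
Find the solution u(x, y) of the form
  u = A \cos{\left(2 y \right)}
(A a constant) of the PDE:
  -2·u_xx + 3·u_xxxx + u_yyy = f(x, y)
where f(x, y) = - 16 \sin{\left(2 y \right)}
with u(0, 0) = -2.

Substitute the ansatz u = A \cos{\left(2 y \right)} into the left-hand side.
Derivatives of the ansatz:
  u_xx = 0
  u_xxxx = 0
  u_yyy = 8 A \sin{\left(2 y \right)}
Term by term:
  -2·u_xx = 0
  3·u_xxxx = 0
  u_yyy = 8 A \sin{\left(2 y \right)}
So the left-hand side equals
  8 A \sin{\left(2 y \right)}
This must equal f(x, y) = - 16 \sin{\left(2 y \right)} identically.
Matching coefficients of the independent functions:
  [\sin{\left(2 y \right)}]:  8 A = -16
Solving: A = -2.
Check against the point condition:
  u(0, 0) = -2  ⟹  A = -2  ✓
Hence u(x, y) = - 2 \cos{\left(2 y \right)}.

Answer: u(x, y) = - 2 \cos{\left(2 y \right)}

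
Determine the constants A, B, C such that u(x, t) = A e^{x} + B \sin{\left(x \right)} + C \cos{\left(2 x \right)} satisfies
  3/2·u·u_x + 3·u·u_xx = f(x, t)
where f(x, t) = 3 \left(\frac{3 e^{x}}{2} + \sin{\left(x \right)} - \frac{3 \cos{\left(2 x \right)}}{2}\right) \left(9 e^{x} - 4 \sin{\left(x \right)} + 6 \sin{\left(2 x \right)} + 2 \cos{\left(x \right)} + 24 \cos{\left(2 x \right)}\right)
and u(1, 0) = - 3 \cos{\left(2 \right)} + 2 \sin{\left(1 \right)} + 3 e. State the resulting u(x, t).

Substitute the ansatz u = A e^{x} + B \sin{\left(x \right)} + C \cos{\left(2 x \right)} into the left-hand side.
Derivatives of the ansatz:
  u_x = A e^{x} + B \cos{\left(x \right)} - 2 C \sin{\left(2 x \right)}
  u_xx = A e^{x} - B \sin{\left(x \right)} - 4 C \cos{\left(2 x \right)}
Term by term:
  3/2·u·u_x = \frac{3 A^{2} e^{2 x}}{2} + \frac{3 A B e^{x} \sin{\left(x \right)}}{2} + \frac{3 A B e^{x} \cos{\left(x \right)}}{2} - 3 A C e^{x} \sin{\left(2 x \right)} + \frac{3 A C e^{x} \cos{\left(2 x \right)}}{2} + \frac{3 B^{2} \sin{\left(x \right)} \cos{\left(x \right)}}{2} - 3 B C \sin{\left(x \right)} \sin{\left(2 x \right)} + \frac{3 B C \cos{\left(x \right)} \cos{\left(2 x \right)}}{2} - 3 C^{2} \sin{\left(2 x \right)} \cos{\left(2 x \right)}
  3·u·u_xx = 3 A^{2} e^{2 x} - 9 A C e^{x} \cos{\left(2 x \right)} - 3 B^{2} \sin^{2}{\left(x \right)} - 15 B C \sin{\left(x \right)} \cos{\left(2 x \right)} - 12 C^{2} \cos^{2}{\left(2 x \right)}
So the left-hand side equals
  \frac{9 A^{2} e^{2 x}}{2} + \frac{3 A B e^{x} \sin{\left(x \right)}}{2} + \frac{3 A B e^{x} \cos{\left(x \right)}}{2} - 3 A C e^{x} \sin{\left(2 x \right)} - \frac{15 A C e^{x} \cos{\left(2 x \right)}}{2} - 3 B^{2} \sin^{2}{\left(x \right)} + \frac{3 B^{2} \sin{\left(x \right)} \cos{\left(x \right)}}{2} - 3 B C \sin{\left(x \right)} \sin{\left(2 x \right)} - 15 B C \sin{\left(x \right)} \cos{\left(2 x \right)} + \frac{3 B C \cos{\left(x \right)} \cos{\left(2 x \right)}}{2} - 3 C^{2} \sin{\left(2 x \right)} \cos{\left(2 x \right)} - 12 C^{2} \cos^{2}{\left(2 x \right)}
This must equal f(x, t) identically; expanded, f = \frac{81 e^{2 x}}{2} + 9 e^{x} \sin{\left(x \right)} + 27 e^{x} \sin{\left(2 x \right)} + 9 e^{x} \cos{\left(x \right)} + \frac{135 e^{x} \cos{\left(2 x \right)}}{2} - 12 \sin^{2}{\left(x \right)} + 18 \sin{\left(x \right)} \sin{\left(2 x \right)} + 6 \sin{\left(x \right)} \cos{\left(x \right)} + 90 \sin{\left(x \right)} \cos{\left(2 x \right)} - 27 \sin{\left(2 x \right)} \cos{\left(2 x \right)} - 9 \cos{\left(x \right)} \cos{\left(2 x \right)} - 108 \cos^{2}{\left(2 x \right)}.
Matching coefficients of the independent functions:
  [e^{x} \sin{\left(x \right)}, e^{x} \cos{\left(x \right)}]:  \frac{3 A B}{2} = 9
  [e^{x} \sin{\left(2 x \right)}]:  - 3 A C = 27
  [e^{x} \cos{\left(2 x \right)}]:  - \frac{15 A C}{2} = \frac{135}{2}
  [\sin{\left(x \right)} \sin{\left(2 x \right)}]:  - 3 B C = 18
  [\sin{\left(x \right)} \cos{\left(x \right)}]:  \frac{3 B^{2}}{2} = 6
  [\sin{\left(x \right)} \cos{\left(2 x \right)}]:  - 15 B C = 90
  [\sin{\left(2 x \right)} \cos{\left(2 x \right)}]:  - 3 C^{2} = -27
  [\cos{\left(x \right)} \cos{\left(2 x \right)}]:  \frac{3 B C}{2} = -9
  [e^{2 x}]:  \frac{9 A^{2}}{2} = \frac{81}{2}
  [\sin^{2}{\left(x \right)}]:  - 3 B^{2} = -12
  [\cos^{2}{\left(2 x \right)}]:  - 12 C^{2} = -108
These equations allow (A, B, C) = (-3, -2, 3) or (3, 2, -3).
Impose the point condition(s):
  u(1, 0) = - 3 \cos{\left(2 \right)} + 2 \sin{\left(1 \right)} + 3 e  ⟹  e A + B \sin{\left(1 \right)} + C \cos{\left(2 \right)} = - 3 \cos{\left(2 \right)} + 2 \sin{\left(1 \right)} + 3 e
Only A = 3, B = 2, C = -3 satisfies everything.
Hence u(x, t) = 3 e^{x} + 2 \sin{\left(x \right)} - 3 \cos{\left(2 x \right)}.

Answer: u(x, t) = 3 e^{x} + 2 \sin{\left(x \right)} - 3 \cos{\left(2 x \right)}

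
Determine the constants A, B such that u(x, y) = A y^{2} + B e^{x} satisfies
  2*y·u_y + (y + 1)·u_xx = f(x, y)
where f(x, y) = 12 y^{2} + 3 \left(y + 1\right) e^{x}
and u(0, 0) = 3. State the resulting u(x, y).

Substitute the ansatz u = A y^{2} + B e^{x} into the left-hand side.
Derivatives of the ansatz:
  u_y = 2 A y
  u_xx = B e^{x}
Term by term:
  2*y·u_y = 4 A y^{2}
  (y + 1)·u_xx = B y e^{x} + B e^{x}
So the left-hand side equals
  4 A y^{2} + B y e^{x} + B e^{x}
This must equal f(x, y) identically; expanded, f = 12 y^{2} + 3 y e^{x} + 3 e^{x}.
Matching coefficients of the independent functions:
  [y^{2}]:  4 A = 12
  [y e^{x}, e^{x}]:  B = 3
Solving: A = 3, B = 3.
Check against the point condition:
  u(0, 0) = 3  ⟹  B = 3  ✓
Hence u(x, y) = 3 y^{2} + 3 e^{x}.

Answer: u(x, y) = 3 y^{2} + 3 e^{x}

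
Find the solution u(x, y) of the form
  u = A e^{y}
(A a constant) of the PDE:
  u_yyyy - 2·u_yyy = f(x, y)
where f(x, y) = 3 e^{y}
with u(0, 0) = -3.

Substitute the ansatz u = A e^{y} into the left-hand side.
Derivatives of the ansatz:
  u_yyyy = A e^{y}
  u_yyy = A e^{y}
Term by term:
  u_yyyy = A e^{y}
  -2·u_yyy = - 2 A e^{y}
So the left-hand side equals
  - A e^{y}
This must equal f(x, y) = 3 e^{y} identically.
Matching coefficients of the independent functions:
  [e^{y}]:  - A = 3
Solving: A = -3.
Check against the point condition:
  u(0, 0) = -3  ⟹  A = -3  ✓
Hence u(x, y) = - 3 e^{y}.

Answer: u(x, y) = - 3 e^{y}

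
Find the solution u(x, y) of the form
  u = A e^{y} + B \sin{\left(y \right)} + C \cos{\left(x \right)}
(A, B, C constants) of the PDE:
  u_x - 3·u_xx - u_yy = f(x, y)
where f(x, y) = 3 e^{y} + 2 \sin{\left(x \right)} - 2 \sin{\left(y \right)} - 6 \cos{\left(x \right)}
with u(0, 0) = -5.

Answer: u(x, y) = - 3 e^{y} - 2 \sin{\left(y \right)} - 2 \cos{\left(x \right)}

Derivation:
Substitute the ansatz u = A e^{y} + B \sin{\left(y \right)} + C \cos{\left(x \right)} into the left-hand side.
Derivatives of the ansatz:
  u_x = - C \sin{\left(x \right)}
  u_xx = - C \cos{\left(x \right)}
  u_yy = A e^{y} - B \sin{\left(y \right)}
Term by term:
  u_x = - C \sin{\left(x \right)}
  -3·u_xx = 3 C \cos{\left(x \right)}
  -u_yy = - A e^{y} + B \sin{\left(y \right)}
So the left-hand side equals
  - A e^{y} + B \sin{\left(y \right)} - C \sin{\left(x \right)} + 3 C \cos{\left(x \right)}
This must equal f(x, y) = 3 e^{y} + 2 \sin{\left(x \right)} - 2 \sin{\left(y \right)} - 6 \cos{\left(x \right)} identically.
Matching coefficients of the independent functions:
  [e^{y}]:  - A = 3
  [\sin{\left(x \right)}]:  - C = 2
  [\sin{\left(y \right)}]:  B = -2
  [\cos{\left(x \right)}]:  3 C = -6
Solving: A = -3, B = -2, C = -2.
Check against the point condition:
  u(0, 0) = -5  ⟹  A + C = -5  ✓
Hence u(x, y) = - 3 e^{y} - 2 \sin{\left(y \right)} - 2 \cos{\left(x \right)}.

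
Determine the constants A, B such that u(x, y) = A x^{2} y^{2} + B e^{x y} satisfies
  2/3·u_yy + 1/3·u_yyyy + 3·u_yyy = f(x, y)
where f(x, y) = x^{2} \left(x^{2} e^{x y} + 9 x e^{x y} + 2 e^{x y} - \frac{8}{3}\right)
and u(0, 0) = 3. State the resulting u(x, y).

Substitute the ansatz u = A x^{2} y^{2} + B e^{x y} into the left-hand side.
Derivatives of the ansatz:
  u_yy = 2 A x^{2} + B x^{2} e^{x y}
  u_yyyy = B x^{4} e^{x y}
  u_yyy = B x^{3} e^{x y}
Term by term:
  2/3·u_yy = \frac{4 A x^{2}}{3} + \frac{2 B x^{2} e^{x y}}{3}
  1/3·u_yyyy = \frac{B x^{4} e^{x y}}{3}
  3·u_yyy = 3 B x^{3} e^{x y}
So the left-hand side equals
  \frac{4 A x^{2}}{3} + \frac{B x^{4} e^{x y}}{3} + 3 B x^{3} e^{x y} + \frac{2 B x^{2} e^{x y}}{3}
This must equal f(x, y) identically; expanded, f = x^{4} e^{x y} + 9 x^{3} e^{x y} + 2 x^{2} e^{x y} - \frac{8 x^{2}}{3}.
Matching coefficients of the independent functions:
  [x^{2}]:  \frac{4 A}{3} = - \frac{8}{3}
  [x^{2} e^{x y}]:  \frac{2 B}{3} = 2
  [x^{3} e^{x y}]:  3 B = 9
  [x^{4} e^{x y}]:  \frac{B}{3} = 1
Solving: A = -2, B = 3.
Check against the point condition:
  u(0, 0) = 3  ⟹  B = 3  ✓
Hence u(x, y) = - 2 x^{2} y^{2} + 3 e^{x y}.

Answer: u(x, y) = - 2 x^{2} y^{2} + 3 e^{x y}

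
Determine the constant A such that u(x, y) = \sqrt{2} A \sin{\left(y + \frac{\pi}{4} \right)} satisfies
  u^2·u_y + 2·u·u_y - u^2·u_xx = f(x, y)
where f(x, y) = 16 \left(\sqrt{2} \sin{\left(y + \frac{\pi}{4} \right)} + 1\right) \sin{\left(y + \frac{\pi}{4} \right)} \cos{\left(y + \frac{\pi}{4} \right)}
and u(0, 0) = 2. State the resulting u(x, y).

Answer: u(x, y) = 2 \sqrt{2} \sin{\left(y + \frac{\pi}{4} \right)}

Derivation:
Substitute the ansatz u = \sqrt{2} A \sin{\left(y + \frac{\pi}{4} \right)} into the left-hand side.
Derivatives of the ansatz:
  u_y = \sqrt{2} A \cos{\left(y + \frac{\pi}{4} \right)}
  u_xx = 0
Term by term:
  u^2·u_y = 2 \sqrt{2} A^{3} \sin^{2}{\left(y + \frac{\pi}{4} \right)} \cos{\left(y + \frac{\pi}{4} \right)}
  2·u·u_y = 4 A^{2} \sin{\left(y + \frac{\pi}{4} \right)} \cos{\left(y + \frac{\pi}{4} \right)}
  -u^2·u_xx = 0
So the left-hand side equals
  2 \sqrt{2} A^{3} \sin^{2}{\left(y + \frac{\pi}{4} \right)} \cos{\left(y + \frac{\pi}{4} \right)} + 4 A^{2} \sin{\left(y + \frac{\pi}{4} \right)} \cos{\left(y + \frac{\pi}{4} \right)}
This must equal f(x, y) identically; expanded, f = 16 \sqrt{2} \sin^{2}{\left(y + \frac{\pi}{4} \right)} \cos{\left(y + \frac{\pi}{4} \right)} + 16 \sin{\left(y + \frac{\pi}{4} \right)} \cos{\left(y + \frac{\pi}{4} \right)}.
Matching coefficients of the independent functions:
  [\sin{\left(y + \frac{\pi}{4} \right)} \cos{\left(y + \frac{\pi}{4} \right)}]:  4 A^{2} = 16
  [\sqrt{2} \sin^{2}{\left(y + \frac{\pi}{4} \right)} \cos{\left(y + \frac{\pi}{4} \right)}]:  2 A^{3} = 16
Solving: A = 2.
Check against the point condition:
  u(0, 0) = 2  ⟹  A = 2  ✓
Hence u(x, y) = 2 \sqrt{2} \sin{\left(y + \frac{\pi}{4} \right)}.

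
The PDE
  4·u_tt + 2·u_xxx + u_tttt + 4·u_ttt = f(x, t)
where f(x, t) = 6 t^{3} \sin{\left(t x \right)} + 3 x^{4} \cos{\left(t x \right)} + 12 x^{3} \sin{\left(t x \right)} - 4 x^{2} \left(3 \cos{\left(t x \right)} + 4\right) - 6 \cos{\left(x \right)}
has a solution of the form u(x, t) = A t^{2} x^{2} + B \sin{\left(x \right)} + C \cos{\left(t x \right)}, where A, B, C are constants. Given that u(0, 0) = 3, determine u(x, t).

Substitute the ansatz u = A t^{2} x^{2} + B \sin{\left(x \right)} + C \cos{\left(t x \right)} into the left-hand side.
Derivatives of the ansatz:
  u_tt = 2 A x^{2} - C x^{2} \cos{\left(t x \right)}
  u_xxx = - B \cos{\left(x \right)} + C t^{3} \sin{\left(t x \right)}
  u_tttt = C x^{4} \cos{\left(t x \right)}
  u_ttt = C x^{3} \sin{\left(t x \right)}
Term by term:
  4·u_tt = 8 A x^{2} - 4 C x^{2} \cos{\left(t x \right)}
  2·u_xxx = - 2 B \cos{\left(x \right)} + 2 C t^{3} \sin{\left(t x \right)}
  u_tttt = C x^{4} \cos{\left(t x \right)}
  4·u_ttt = 4 C x^{3} \sin{\left(t x \right)}
So the left-hand side equals
  8 A x^{2} - 2 B \cos{\left(x \right)} + 2 C t^{3} \sin{\left(t x \right)} + C x^{4} \cos{\left(t x \right)} + 4 C x^{3} \sin{\left(t x \right)} - 4 C x^{2} \cos{\left(t x \right)}
This must equal f(x, t) identically; expanded, f = 6 t^{3} \sin{\left(t x \right)} + 3 x^{4} \cos{\left(t x \right)} + 12 x^{3} \sin{\left(t x \right)} - 12 x^{2} \cos{\left(t x \right)} - 16 x^{2} - 6 \cos{\left(x \right)}.
Matching coefficients of the independent functions:
  [x^{2}]:  8 A = -16
  [t^{3} \sin{\left(t x \right)}]:  2 C = 6
  [x^{2} \cos{\left(t x \right)}]:  - 4 C = -12
  [x^{3} \sin{\left(t x \right)}]:  4 C = 12
  [x^{4} \cos{\left(t x \right)}]:  C = 3
  [\cos{\left(x \right)}]:  - 2 B = -6
Solving: A = -2, B = 3, C = 3.
Check against the point condition:
  u(0, 0) = 3  ⟹  C = 3  ✓
Hence u(x, t) = - 2 t^{2} x^{2} + 3 \sin{\left(x \right)} + 3 \cos{\left(t x \right)}.

Answer: u(x, t) = - 2 t^{2} x^{2} + 3 \sin{\left(x \right)} + 3 \cos{\left(t x \right)}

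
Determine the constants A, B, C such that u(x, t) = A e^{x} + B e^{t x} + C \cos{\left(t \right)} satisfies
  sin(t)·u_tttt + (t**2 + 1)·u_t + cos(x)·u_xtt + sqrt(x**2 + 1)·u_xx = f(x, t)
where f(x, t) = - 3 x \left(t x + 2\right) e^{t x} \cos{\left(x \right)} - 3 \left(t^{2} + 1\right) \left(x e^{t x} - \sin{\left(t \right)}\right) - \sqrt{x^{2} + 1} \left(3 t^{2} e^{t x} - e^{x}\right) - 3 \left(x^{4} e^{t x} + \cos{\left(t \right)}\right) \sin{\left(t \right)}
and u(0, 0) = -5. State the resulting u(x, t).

Substitute the ansatz u = A e^{x} + B e^{t x} + C \cos{\left(t \right)} into the left-hand side.
Derivatives of the ansatz:
  u_tttt = B x^{4} e^{t x} + C \cos{\left(t \right)}
  u_t = B x e^{t x} - C \sin{\left(t \right)}
  u_xtt = B t x^{2} e^{t x} + 2 B x e^{t x}
  u_xx = A e^{x} + B t^{2} e^{t x}
Term by term:
  sin(t)·u_tttt = B x^{4} e^{t x} \sin{\left(t \right)} + C \sin{\left(t \right)} \cos{\left(t \right)}
  (t**2 + 1)·u_t = B t^{2} x e^{t x} + B x e^{t x} - C t^{2} \sin{\left(t \right)} - C \sin{\left(t \right)}
  cos(x)·u_xtt = B t x^{2} e^{t x} \cos{\left(x \right)} + 2 B x e^{t x} \cos{\left(x \right)}
  sqrt(x**2 + 1)·u_xx = A \sqrt{x^{2} + 1} e^{x} + B t^{2} \sqrt{x^{2} + 1} e^{t x}
So the left-hand side equals
  A \sqrt{x^{2} + 1} e^{x} + B t^{2} x e^{t x} + B t^{2} \sqrt{x^{2} + 1} e^{t x} + B t x^{2} e^{t x} \cos{\left(x \right)} + B x^{4} e^{t x} \sin{\left(t \right)} + 2 B x e^{t x} \cos{\left(x \right)} + B x e^{t x} - C t^{2} \sin{\left(t \right)} + C \sin{\left(t \right)} \cos{\left(t \right)} - C \sin{\left(t \right)}
This must equal f(x, t) identically; expanded, f = - 3 t^{2} x e^{t x} - 3 t^{2} \sqrt{x^{2} + 1} e^{t x} + 3 t^{2} \sin{\left(t \right)} - 3 t x^{2} e^{t x} \cos{\left(x \right)} - 3 x^{4} e^{t x} \sin{\left(t \right)} - 6 x e^{t x} \cos{\left(x \right)} - 3 x e^{t x} + \sqrt{x^{2} + 1} e^{x} - 3 \sin{\left(t \right)} \cos{\left(t \right)} + 3 \sin{\left(t \right)}.
Matching coefficients of the independent functions:
  [t^{2} \sin{\left(t \right)}, \sin{\left(t \right)}]:  - C = 3
  [x e^{t x}, t^{2} x e^{t x}, t^{2} \sqrt{x^{2} + 1} e^{t x}, x^{4} e^{t x} \sin{\left(t \right)}, …]:  B = -3
  [\sqrt{x^{2} + 1} e^{x}]:  A = 1
  [\sin{\left(t \right)} \cos{\left(t \right)}]:  C = -3
  [x e^{t x} \cos{\left(x \right)}]:  2 B = -6
Solving: A = 1, B = -3, C = -3.
Check against the point condition:
  u(0, 0) = -5  ⟹  A + B + C = -5  ✓
Hence u(x, t) = e^{x} - 3 e^{t x} - 3 \cos{\left(t \right)}.

Answer: u(x, t) = e^{x} - 3 e^{t x} - 3 \cos{\left(t \right)}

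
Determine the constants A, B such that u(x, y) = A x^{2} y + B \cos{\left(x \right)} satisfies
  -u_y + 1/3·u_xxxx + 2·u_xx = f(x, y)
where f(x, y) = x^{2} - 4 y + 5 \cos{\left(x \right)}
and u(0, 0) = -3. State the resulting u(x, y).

Substitute the ansatz u = A x^{2} y + B \cos{\left(x \right)} into the left-hand side.
Derivatives of the ansatz:
  u_y = A x^{2}
  u_xxxx = B \cos{\left(x \right)}
  u_xx = 2 A y - B \cos{\left(x \right)}
Term by term:
  -u_y = - A x^{2}
  1/3·u_xxxx = \frac{B \cos{\left(x \right)}}{3}
  2·u_xx = 4 A y - 2 B \cos{\left(x \right)}
So the left-hand side equals
  - A x^{2} + 4 A y - \frac{5 B \cos{\left(x \right)}}{3}
This must equal f(x, y) = x^{2} - 4 y + 5 \cos{\left(x \right)} identically.
Matching coefficients of the independent functions:
  [x^{2}]:  - A = 1
  [y]:  4 A = -4
  [\cos{\left(x \right)}]:  - \frac{5 B}{3} = 5
Solving: A = -1, B = -3.
Check against the point condition:
  u(0, 0) = -3  ⟹  B = -3  ✓
Hence u(x, y) = - x^{2} y - 3 \cos{\left(x \right)}.

Answer: u(x, y) = - x^{2} y - 3 \cos{\left(x \right)}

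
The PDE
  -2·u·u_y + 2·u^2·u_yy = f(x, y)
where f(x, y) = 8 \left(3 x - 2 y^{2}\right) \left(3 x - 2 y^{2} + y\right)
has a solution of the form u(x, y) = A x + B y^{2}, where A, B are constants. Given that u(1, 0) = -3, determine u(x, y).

Answer: u(x, y) = - 3 x + 2 y^{2}

Derivation:
Substitute the ansatz u = A x + B y^{2} into the left-hand side.
Derivatives of the ansatz:
  u_y = 2 B y
  u_yy = 2 B
Term by term:
  -2·u·u_y = - 4 A B x y - 4 B^{2} y^{3}
  2·u^2·u_yy = 4 A^{2} B x^{2} + 8 A B^{2} x y^{2} + 4 B^{3} y^{4}
So the left-hand side equals
  4 A^{2} B x^{2} + 8 A B^{2} x y^{2} - 4 A B x y + 4 B^{3} y^{4} - 4 B^{2} y^{3}
This must equal f(x, y) identically; expanded, f = 72 x^{2} - 96 x y^{2} + 24 x y + 32 y^{4} - 16 y^{3}.
Matching coefficients of the independent functions:
  [x^{2}]:  4 A^{2} B = 72
  [y^{3}]:  - 4 B^{2} = -16
  [y^{4}]:  4 B^{3} = 32
  [x y]:  - 4 A B = 24
  [x y^{2}]:  8 A B^{2} = -96
Solving: A = -3, B = 2.
Check against the point condition:
  u(1, 0) = -3  ⟹  A = -3  ✓
Hence u(x, y) = - 3 x + 2 y^{2}.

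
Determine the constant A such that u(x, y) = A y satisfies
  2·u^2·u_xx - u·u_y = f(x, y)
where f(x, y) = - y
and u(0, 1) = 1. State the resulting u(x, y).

Substitute the ansatz u = A y into the left-hand side.
Derivatives of the ansatz:
  u_xx = 0
  u_y = A
Term by term:
  2·u^2·u_xx = 0
  -u·u_y = - A^{2} y
So the left-hand side equals
  - A^{2} y
This must equal f(x, y) = - y identically.
Matching coefficients of the independent functions:
  [y]:  - A^{2} = -1
These equations allow (A) = (-1) or (1).
Impose the point condition(s):
  u(0, 1) = 1  ⟹  A = 1
Only A = 1 satisfies everything.
Hence u(x, y) = y.

Answer: u(x, y) = y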